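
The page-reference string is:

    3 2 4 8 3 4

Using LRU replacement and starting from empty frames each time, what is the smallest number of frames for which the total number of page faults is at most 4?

f=1: 6 faults
f=2: 6 faults
f=3: 5 faults
f=4: 4 faults
Smallest f with faults ≤ 4 is 4.

4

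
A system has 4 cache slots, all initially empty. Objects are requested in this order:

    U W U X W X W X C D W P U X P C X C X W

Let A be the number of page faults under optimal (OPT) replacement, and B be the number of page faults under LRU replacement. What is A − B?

-3

Under OPT: F F . F . . . . F F . F . . . F . . . . → 7 faults.
Under LRU: F F . F . . . . F F . F F F . F . . . F → 10 faults.
A − B = 7 − 10 = -3.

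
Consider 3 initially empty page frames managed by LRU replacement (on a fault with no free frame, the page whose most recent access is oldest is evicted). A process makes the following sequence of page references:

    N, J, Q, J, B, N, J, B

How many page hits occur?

N → fault, frames {N}
J → fault, frames {N,J}
Q → fault, frames {N,J,Q}
J → hit
B → fault, evict N, frames {Q,J,B}
N → fault, evict Q, frames {J,B,N}
J → hit
B → hit
Hits: 3.

3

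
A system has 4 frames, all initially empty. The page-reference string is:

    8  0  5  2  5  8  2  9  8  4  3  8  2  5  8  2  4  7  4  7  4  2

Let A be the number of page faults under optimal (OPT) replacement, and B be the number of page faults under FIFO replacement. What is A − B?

-5

Under OPT: F F F F . . . F . F F . . . . . F F . . . . → 9 faults.
Under FIFO: F F F F . . . F F F F . F F F . F F . . . F → 14 faults.
A − B = 9 − 14 = -5.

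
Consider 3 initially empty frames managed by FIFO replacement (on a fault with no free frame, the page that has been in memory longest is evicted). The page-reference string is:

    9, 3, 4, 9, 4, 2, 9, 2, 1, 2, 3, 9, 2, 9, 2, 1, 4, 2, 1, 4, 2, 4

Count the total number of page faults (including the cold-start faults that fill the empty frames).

9 → fault, frames (9)
3 → fault, frames (9 3)
4 → fault, frames (9 3 4)
9 → hit
4 → hit
2 → fault, evict 9, frames (3 4 2)
9 → fault, evict 3, frames (4 2 9)
2 → hit
1 → fault, evict 4, frames (2 9 1)
2 → hit
3 → fault, evict 2, frames (9 1 3)
9 → hit
2 → fault, evict 9, frames (1 3 2)
9 → fault, evict 1, frames (3 2 9)
2 → hit
1 → fault, evict 3, frames (2 9 1)
4 → fault, evict 2, frames (9 1 4)
2 → fault, evict 9, frames (1 4 2)
1 → hit
4 → hit
2 → hit
4 → hit
Page faults: 12.

12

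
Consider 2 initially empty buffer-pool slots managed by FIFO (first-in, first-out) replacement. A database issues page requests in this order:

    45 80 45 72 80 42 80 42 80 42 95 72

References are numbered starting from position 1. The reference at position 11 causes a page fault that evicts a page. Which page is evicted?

pos 1: 45 → fault, frames {45}
pos 2: 80 → fault, frames {45,80}
pos 3: 45 → hit
pos 4: 72 → fault, evict 45, frames {80,72}
pos 5: 80 → hit
pos 6: 42 → fault, evict 80, frames {72,42}
pos 7: 80 → fault, evict 72, frames {42,80}
pos 8: 42 → hit
pos 9: 80 → hit
pos 10: 42 → hit
pos 11: 95 → fault, evict 42, frames {80,95}
At position 11, page 42 is evicted.

42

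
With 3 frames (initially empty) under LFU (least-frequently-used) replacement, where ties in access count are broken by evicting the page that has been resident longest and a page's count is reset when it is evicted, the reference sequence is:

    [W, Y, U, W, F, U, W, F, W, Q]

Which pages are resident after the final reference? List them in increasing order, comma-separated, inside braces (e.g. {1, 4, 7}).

{F, Q, W}

W → miss, frames (W)
Y → miss, frames (W Y)
U → miss, frames (W Y U)
W → hit
F → miss, evict Y, frames (W U F)
U → hit
W → hit
F → hit
W → hit
Q → miss, evict U, frames (W F Q)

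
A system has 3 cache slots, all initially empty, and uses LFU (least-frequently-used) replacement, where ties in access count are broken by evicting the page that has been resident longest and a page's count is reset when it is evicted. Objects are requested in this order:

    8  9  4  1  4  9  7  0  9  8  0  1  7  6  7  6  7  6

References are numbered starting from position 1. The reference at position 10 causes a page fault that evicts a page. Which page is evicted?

0

pos 1: 8 -> fault, frames (8)
pos 2: 9 -> fault, frames (8 9)
pos 3: 4 -> fault, frames (8 9 4)
pos 4: 1 -> fault, evict 8, frames (9 4 1)
pos 5: 4 -> hit
pos 6: 9 -> hit
pos 7: 7 -> fault, evict 1, frames (9 4 7)
pos 8: 0 -> fault, evict 7, frames (9 4 0)
pos 9: 9 -> hit
pos 10: 8 -> fault, evict 0, frames (9 4 8)
At position 10, page 0 is evicted.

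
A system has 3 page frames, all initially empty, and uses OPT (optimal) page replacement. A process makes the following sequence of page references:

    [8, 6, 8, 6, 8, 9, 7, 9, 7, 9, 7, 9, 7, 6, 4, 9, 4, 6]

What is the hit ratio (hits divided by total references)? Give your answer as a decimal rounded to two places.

0.72

8: miss, frames [8]
6: miss, frames [8, 6]
8: hit
6: hit
8: hit
9: miss, frames [8, 6, 9]
7: miss, evict 8, frames [6, 9, 7]
9: hit
7: hit
9: hit
7: hit
9: hit
7: hit
6: hit
4: miss, evict 7, frames [6, 9, 4]
9: hit
4: hit
6: hit
Hits: 13 of 18 references → 13/18 = 0.7222.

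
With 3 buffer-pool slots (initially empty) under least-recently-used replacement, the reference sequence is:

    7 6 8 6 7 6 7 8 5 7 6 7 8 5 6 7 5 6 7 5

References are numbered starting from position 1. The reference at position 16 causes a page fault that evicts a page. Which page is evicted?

8

pos 1: 7 → miss, frames (7)
pos 2: 6 → miss, frames (7 6)
pos 3: 8 → miss, frames (7 6 8)
pos 4: 6 → hit
pos 5: 7 → hit
pos 6: 6 → hit
pos 7: 7 → hit
pos 8: 8 → hit
pos 9: 5 → miss, evict 6, frames (7 8 5)
pos 10: 7 → hit
pos 11: 6 → miss, evict 8, frames (5 7 6)
pos 12: 7 → hit
pos 13: 8 → miss, evict 5, frames (6 7 8)
pos 14: 5 → miss, evict 6, frames (7 8 5)
pos 15: 6 → miss, evict 7, frames (8 5 6)
pos 16: 7 → miss, evict 8, frames (5 6 7)
At position 16, page 8 is evicted.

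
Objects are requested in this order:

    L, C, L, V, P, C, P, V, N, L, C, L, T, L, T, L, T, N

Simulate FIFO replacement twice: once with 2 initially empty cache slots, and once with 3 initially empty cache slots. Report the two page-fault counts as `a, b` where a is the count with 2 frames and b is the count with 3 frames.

12, 9

2 frames: F F . F F F . F F F F . F F . . . F → 12 faults.
3 frames: F F . F F . . . F F F . F . . . . F → 9 faults.
9 < 12: adding a frame reduced faults, as is typical.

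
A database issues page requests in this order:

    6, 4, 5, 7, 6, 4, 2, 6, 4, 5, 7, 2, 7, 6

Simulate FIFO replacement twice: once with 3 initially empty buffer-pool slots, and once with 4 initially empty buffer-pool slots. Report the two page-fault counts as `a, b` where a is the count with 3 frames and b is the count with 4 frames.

3 frames: F F F F F F F . . F F . . F → 10 faults.
4 frames: F F F F . . F F F F F F . F → 11 faults.
11 > 10: adding a frame increased faults — Belady's anomaly.

10, 11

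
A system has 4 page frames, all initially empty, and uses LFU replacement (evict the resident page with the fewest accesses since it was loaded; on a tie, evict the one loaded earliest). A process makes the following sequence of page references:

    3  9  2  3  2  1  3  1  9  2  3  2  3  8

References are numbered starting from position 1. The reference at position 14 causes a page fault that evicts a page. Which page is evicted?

9

pos 1: 3 → fault, frames (3)
pos 2: 9 → fault, frames (3 9)
pos 3: 2 → fault, frames (3 9 2)
pos 4: 3 → hit
pos 5: 2 → hit
pos 6: 1 → fault, frames (3 9 2 1)
pos 7: 3 → hit
pos 8: 1 → hit
pos 9: 9 → hit
pos 10: 2 → hit
pos 11: 3 → hit
pos 12: 2 → hit
pos 13: 3 → hit
pos 14: 8 → fault, evict 9, frames (3 2 1 8)
At position 14, page 9 is evicted.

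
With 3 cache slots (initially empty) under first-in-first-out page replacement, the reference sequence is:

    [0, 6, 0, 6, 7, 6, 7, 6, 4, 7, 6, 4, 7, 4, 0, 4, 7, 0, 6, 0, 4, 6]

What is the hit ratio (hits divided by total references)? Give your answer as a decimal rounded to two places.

0: miss, frames {0}
6: miss, frames {0,6}
0: hit
6: hit
7: miss, frames {0,6,7}
6: hit
7: hit
6: hit
4: miss, evict 0, frames {6,7,4}
7: hit
6: hit
4: hit
7: hit
4: hit
0: miss, evict 6, frames {7,4,0}
4: hit
7: hit
0: hit
6: miss, evict 7, frames {4,0,6}
0: hit
4: hit
6: hit
Hits: 16 of 22 references → 16/22 = 0.7273.

0.73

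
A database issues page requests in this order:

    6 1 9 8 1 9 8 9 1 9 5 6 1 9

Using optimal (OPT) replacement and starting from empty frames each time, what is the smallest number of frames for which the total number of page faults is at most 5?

f=1: 14 faults
f=2: 9 faults
f=3: 6 faults
f=4: 5 faults
f=5: 5 faults
Smallest f with faults ≤ 5 is 4.

4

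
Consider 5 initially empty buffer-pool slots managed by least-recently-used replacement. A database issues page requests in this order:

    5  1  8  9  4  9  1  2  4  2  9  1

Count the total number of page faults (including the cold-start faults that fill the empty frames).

5: miss, frames {5}
1: miss, frames {5,1}
8: miss, frames {5,1,8}
9: miss, frames {5,1,8,9}
4: miss, frames {5,1,8,9,4}
9: hit
1: hit
2: miss, evict 5, frames {8,4,9,1,2}
4: hit
2: hit
9: hit
1: hit
Page faults: 6.

6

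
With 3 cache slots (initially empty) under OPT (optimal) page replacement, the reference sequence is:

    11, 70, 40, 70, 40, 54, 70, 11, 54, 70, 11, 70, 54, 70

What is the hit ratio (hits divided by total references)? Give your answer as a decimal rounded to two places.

11: miss, frames {11}
70: miss, frames {11,70}
40: miss, frames {11,70,40}
70: hit
40: hit
54: miss, evict 40, frames {11,70,54}
70: hit
11: hit
54: hit
70: hit
11: hit
70: hit
54: hit
70: hit
Hits: 10 of 14 references → 10/14 = 0.7143.

0.71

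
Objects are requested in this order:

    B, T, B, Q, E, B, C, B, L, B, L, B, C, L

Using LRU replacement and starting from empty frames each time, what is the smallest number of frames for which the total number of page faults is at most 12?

2

f=1: 14 faults
f=2: 9 faults
f=3: 6 faults
f=4: 6 faults
f=5: 6 faults
f=6: 6 faults
Smallest f with faults ≤ 12 is 2.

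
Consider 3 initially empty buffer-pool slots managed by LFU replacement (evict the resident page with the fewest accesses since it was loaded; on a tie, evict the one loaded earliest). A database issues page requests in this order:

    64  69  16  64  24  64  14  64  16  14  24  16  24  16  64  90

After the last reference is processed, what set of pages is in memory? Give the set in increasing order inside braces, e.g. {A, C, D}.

64: miss, frames [64]
69: miss, frames [64, 69]
16: miss, frames [64, 69, 16]
64: hit
24: miss, evict 69, frames [64, 16, 24]
64: hit
14: miss, evict 16, frames [64, 24, 14]
64: hit
16: miss, evict 24, frames [64, 14, 16]
14: hit
24: miss, evict 16, frames [64, 14, 24]
16: miss, evict 24, frames [64, 14, 16]
24: miss, evict 16, frames [64, 14, 24]
16: miss, evict 24, frames [64, 14, 16]
64: hit
90: miss, evict 16, frames [64, 14, 90]

{14, 64, 90}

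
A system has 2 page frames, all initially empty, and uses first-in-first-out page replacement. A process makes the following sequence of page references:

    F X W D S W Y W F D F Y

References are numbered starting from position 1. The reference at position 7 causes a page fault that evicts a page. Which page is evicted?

S

pos 1: F → fault, frames [F]
pos 2: X → fault, frames [F, X]
pos 3: W → fault, evict F, frames [X, W]
pos 4: D → fault, evict X, frames [W, D]
pos 5: S → fault, evict W, frames [D, S]
pos 6: W → fault, evict D, frames [S, W]
pos 7: Y → fault, evict S, frames [W, Y]
At position 7, page S is evicted.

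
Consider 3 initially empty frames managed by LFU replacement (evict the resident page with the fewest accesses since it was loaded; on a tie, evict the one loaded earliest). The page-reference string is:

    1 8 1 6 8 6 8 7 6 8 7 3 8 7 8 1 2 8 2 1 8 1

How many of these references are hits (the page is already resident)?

1: fault, frames {1}
8: fault, frames {1,8}
1: hit
6: fault, frames {1,8,6}
8: hit
6: hit
8: hit
7: fault, evict 1, frames {8,6,7}
6: hit
8: hit
7: hit
3: fault, evict 7, frames {8,6,3}
8: hit
7: fault, evict 3, frames {8,6,7}
8: hit
1: fault, evict 7, frames {8,6,1}
2: fault, evict 1, frames {8,6,2}
8: hit
2: hit
1: fault, evict 2, frames {8,6,1}
8: hit
1: hit
Hits: 13.

13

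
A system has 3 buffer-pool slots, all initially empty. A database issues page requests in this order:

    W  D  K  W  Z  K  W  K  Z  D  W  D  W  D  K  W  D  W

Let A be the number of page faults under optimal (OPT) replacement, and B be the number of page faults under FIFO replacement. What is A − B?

-2

Under OPT: F F F . F . . . . F . . . . . . . . → 5 faults.
Under FIFO: F F F . F . F . . F . . . . F . . . → 7 faults.
A − B = 5 − 7 = -2.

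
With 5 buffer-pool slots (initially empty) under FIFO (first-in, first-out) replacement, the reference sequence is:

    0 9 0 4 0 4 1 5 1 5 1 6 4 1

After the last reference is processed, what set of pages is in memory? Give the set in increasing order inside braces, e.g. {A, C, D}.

{1, 4, 5, 6, 9}

0 → miss, frames [0]
9 → miss, frames [0, 9]
0 → hit
4 → miss, frames [0, 9, 4]
0 → hit
4 → hit
1 → miss, frames [0, 9, 4, 1]
5 → miss, frames [0, 9, 4, 1, 5]
1 → hit
5 → hit
1 → hit
6 → miss, evict 0, frames [9, 4, 1, 5, 6]
4 → hit
1 → hit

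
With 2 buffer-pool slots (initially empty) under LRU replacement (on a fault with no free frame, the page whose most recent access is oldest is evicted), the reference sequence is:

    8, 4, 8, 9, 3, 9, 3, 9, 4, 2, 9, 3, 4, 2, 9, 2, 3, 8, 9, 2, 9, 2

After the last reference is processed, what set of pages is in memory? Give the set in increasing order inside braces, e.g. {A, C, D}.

{2, 9}

8 -> miss, frames (8)
4 -> miss, frames (8 4)
8 -> hit
9 -> miss, evict 4, frames (8 9)
3 -> miss, evict 8, frames (9 3)
9 -> hit
3 -> hit
9 -> hit
4 -> miss, evict 3, frames (9 4)
2 -> miss, evict 9, frames (4 2)
9 -> miss, evict 4, frames (2 9)
3 -> miss, evict 2, frames (9 3)
4 -> miss, evict 9, frames (3 4)
2 -> miss, evict 3, frames (4 2)
9 -> miss, evict 4, frames (2 9)
2 -> hit
3 -> miss, evict 9, frames (2 3)
8 -> miss, evict 2, frames (3 8)
9 -> miss, evict 3, frames (8 9)
2 -> miss, evict 8, frames (9 2)
9 -> hit
2 -> hit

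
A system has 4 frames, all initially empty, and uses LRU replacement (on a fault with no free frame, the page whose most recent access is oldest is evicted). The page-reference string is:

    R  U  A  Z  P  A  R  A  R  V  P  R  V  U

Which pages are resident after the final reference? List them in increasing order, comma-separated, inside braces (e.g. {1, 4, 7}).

{P, R, U, V}

R -> miss, frames {R}
U -> miss, frames {R,U}
A -> miss, frames {R,U,A}
Z -> miss, frames {R,U,A,Z}
P -> miss, evict R, frames {U,A,Z,P}
A -> hit
R -> miss, evict U, frames {Z,P,A,R}
A -> hit
R -> hit
V -> miss, evict Z, frames {P,A,R,V}
P -> hit
R -> hit
V -> hit
U -> miss, evict A, frames {P,R,V,U}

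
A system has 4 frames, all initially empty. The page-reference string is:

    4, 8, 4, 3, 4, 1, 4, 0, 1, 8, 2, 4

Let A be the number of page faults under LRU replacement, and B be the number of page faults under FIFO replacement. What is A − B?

Under LRU: F F . F . F . F . F F F → 8 faults.
Under FIFO: F F . F . F . F . . F F → 7 faults.
A − B = 8 − 7 = 1.

1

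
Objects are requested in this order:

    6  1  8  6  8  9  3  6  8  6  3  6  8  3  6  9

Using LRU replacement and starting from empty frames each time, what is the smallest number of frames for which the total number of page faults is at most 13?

f=1: 16 faults
f=2: 13 faults
f=3: 8 faults
f=4: 5 faults
f=5: 5 faults
Smallest f with faults ≤ 13 is 2.

2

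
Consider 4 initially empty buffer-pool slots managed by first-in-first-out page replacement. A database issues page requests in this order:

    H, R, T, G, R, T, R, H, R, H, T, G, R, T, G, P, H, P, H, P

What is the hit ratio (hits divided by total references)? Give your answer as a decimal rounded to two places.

H → miss, frames [H]
R → miss, frames [H, R]
T → miss, frames [H, R, T]
G → miss, frames [H, R, T, G]
R → hit
T → hit
R → hit
H → hit
R → hit
H → hit
T → hit
G → hit
R → hit
T → hit
G → hit
P → miss, evict H, frames [R, T, G, P]
H → miss, evict R, frames [T, G, P, H]
P → hit
H → hit
P → hit
Hits: 14 of 20 references → 14/20 = 0.7000.

0.70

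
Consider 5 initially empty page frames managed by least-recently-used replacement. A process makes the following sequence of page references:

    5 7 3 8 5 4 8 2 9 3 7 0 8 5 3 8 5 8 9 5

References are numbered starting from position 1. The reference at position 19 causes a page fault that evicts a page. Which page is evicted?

pos 1: 5 → miss, frames [5]
pos 2: 7 → miss, frames [5, 7]
pos 3: 3 → miss, frames [5, 7, 3]
pos 4: 8 → miss, frames [5, 7, 3, 8]
pos 5: 5 → hit
pos 6: 4 → miss, frames [7, 3, 8, 5, 4]
pos 7: 8 → hit
pos 8: 2 → miss, evict 7, frames [3, 5, 4, 8, 2]
pos 9: 9 → miss, evict 3, frames [5, 4, 8, 2, 9]
pos 10: 3 → miss, evict 5, frames [4, 8, 2, 9, 3]
pos 11: 7 → miss, evict 4, frames [8, 2, 9, 3, 7]
pos 12: 0 → miss, evict 8, frames [2, 9, 3, 7, 0]
pos 13: 8 → miss, evict 2, frames [9, 3, 7, 0, 8]
pos 14: 5 → miss, evict 9, frames [3, 7, 0, 8, 5]
pos 15: 3 → hit
pos 16: 8 → hit
pos 17: 5 → hit
pos 18: 8 → hit
pos 19: 9 → miss, evict 7, frames [0, 3, 5, 8, 9]
At position 19, page 7 is evicted.

7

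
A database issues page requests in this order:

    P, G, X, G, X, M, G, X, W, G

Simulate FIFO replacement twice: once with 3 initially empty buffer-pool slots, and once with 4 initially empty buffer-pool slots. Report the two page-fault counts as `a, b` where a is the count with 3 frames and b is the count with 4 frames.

3 frames: F F F . . F . . F F → 6 faults.
4 frames: F F F . . F . . F . → 5 faults.
5 < 6: adding a frame reduced faults, as is typical.

6, 5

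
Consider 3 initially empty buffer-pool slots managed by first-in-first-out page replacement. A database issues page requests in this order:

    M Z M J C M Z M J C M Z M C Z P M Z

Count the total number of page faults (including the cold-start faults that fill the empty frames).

M -> miss, frames [M]
Z -> miss, frames [M, Z]
M -> hit
J -> miss, frames [M, Z, J]
C -> miss, evict M, frames [Z, J, C]
M -> miss, evict Z, frames [J, C, M]
Z -> miss, evict J, frames [C, M, Z]
M -> hit
J -> miss, evict C, frames [M, Z, J]
C -> miss, evict M, frames [Z, J, C]
M -> miss, evict Z, frames [J, C, M]
Z -> miss, evict J, frames [C, M, Z]
M -> hit
C -> hit
Z -> hit
P -> miss, evict C, frames [M, Z, P]
M -> hit
Z -> hit
Page faults: 11.

11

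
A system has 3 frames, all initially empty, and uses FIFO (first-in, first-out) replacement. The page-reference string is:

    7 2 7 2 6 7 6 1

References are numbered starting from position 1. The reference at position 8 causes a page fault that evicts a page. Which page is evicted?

pos 1: 7: miss, frames {7}
pos 2: 2: miss, frames {7,2}
pos 3: 7: hit
pos 4: 2: hit
pos 5: 6: miss, frames {7,2,6}
pos 6: 7: hit
pos 7: 6: hit
pos 8: 1: miss, evict 7, frames {2,6,1}
At position 8, page 7 is evicted.

7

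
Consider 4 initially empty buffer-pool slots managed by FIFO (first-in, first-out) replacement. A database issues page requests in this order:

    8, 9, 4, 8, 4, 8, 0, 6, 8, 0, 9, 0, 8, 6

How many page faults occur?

8: miss, frames {8}
9: miss, frames {8,9}
4: miss, frames {8,9,4}
8: hit
4: hit
8: hit
0: miss, frames {8,9,4,0}
6: miss, evict 8, frames {9,4,0,6}
8: miss, evict 9, frames {4,0,6,8}
0: hit
9: miss, evict 4, frames {0,6,8,9}
0: hit
8: hit
6: hit
Page faults: 7.

7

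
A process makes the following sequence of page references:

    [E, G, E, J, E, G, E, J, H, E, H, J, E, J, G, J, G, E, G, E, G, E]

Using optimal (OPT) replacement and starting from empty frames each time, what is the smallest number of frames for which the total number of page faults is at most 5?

f=1: 22 faults
f=2: 9 faults
f=3: 5 faults
f=4: 4 faults
Smallest f with faults ≤ 5 is 3.

3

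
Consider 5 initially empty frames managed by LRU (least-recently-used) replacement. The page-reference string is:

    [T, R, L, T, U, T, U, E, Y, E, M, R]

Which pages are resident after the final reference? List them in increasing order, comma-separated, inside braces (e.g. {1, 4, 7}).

{E, M, R, U, Y}

T: fault, frames (T)
R: fault, frames (T R)
L: fault, frames (T R L)
T: hit
U: fault, frames (R L T U)
T: hit
U: hit
E: fault, frames (R L T U E)
Y: fault, evict R, frames (L T U E Y)
E: hit
M: fault, evict L, frames (T U Y E M)
R: fault, evict T, frames (U Y E M R)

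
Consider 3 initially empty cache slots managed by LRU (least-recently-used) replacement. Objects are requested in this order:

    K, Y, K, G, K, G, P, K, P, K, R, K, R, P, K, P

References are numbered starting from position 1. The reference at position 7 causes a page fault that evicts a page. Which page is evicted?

Y

pos 1: K → miss, frames {K}
pos 2: Y → miss, frames {K,Y}
pos 3: K → hit
pos 4: G → miss, frames {Y,K,G}
pos 5: K → hit
pos 6: G → hit
pos 7: P → miss, evict Y, frames {K,G,P}
At position 7, page Y is evicted.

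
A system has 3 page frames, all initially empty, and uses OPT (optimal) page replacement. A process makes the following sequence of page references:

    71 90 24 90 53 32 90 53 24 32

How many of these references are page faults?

71 -> miss, frames {71}
90 -> miss, frames {71,90}
24 -> miss, frames {71,90,24}
90 -> hit
53 -> miss, evict 71, frames {90,24,53}
32 -> miss, evict 24, frames {90,53,32}
90 -> hit
53 -> hit
24 -> miss, evict 53, frames {90,32,24}
32 -> hit
Page faults: 6.

6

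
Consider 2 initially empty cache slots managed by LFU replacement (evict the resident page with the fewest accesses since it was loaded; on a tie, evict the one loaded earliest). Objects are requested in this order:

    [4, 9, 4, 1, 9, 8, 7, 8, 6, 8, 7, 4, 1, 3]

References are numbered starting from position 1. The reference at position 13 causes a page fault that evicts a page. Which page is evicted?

pos 1: 4 -> miss, frames (4)
pos 2: 9 -> miss, frames (4 9)
pos 3: 4 -> hit
pos 4: 1 -> miss, evict 9, frames (4 1)
pos 5: 9 -> miss, evict 1, frames (4 9)
pos 6: 8 -> miss, evict 9, frames (4 8)
pos 7: 7 -> miss, evict 8, frames (4 7)
pos 8: 8 -> miss, evict 7, frames (4 8)
pos 9: 6 -> miss, evict 8, frames (4 6)
pos 10: 8 -> miss, evict 6, frames (4 8)
pos 11: 7 -> miss, evict 8, frames (4 7)
pos 12: 4 -> hit
pos 13: 1 -> miss, evict 7, frames (4 1)
At position 13, page 7 is evicted.

7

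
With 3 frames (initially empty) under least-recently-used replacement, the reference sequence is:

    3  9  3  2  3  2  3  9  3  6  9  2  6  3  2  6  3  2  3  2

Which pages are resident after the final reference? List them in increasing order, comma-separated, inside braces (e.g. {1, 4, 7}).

3 -> fault, frames [3]
9 -> fault, frames [3, 9]
3 -> hit
2 -> fault, frames [9, 3, 2]
3 -> hit
2 -> hit
3 -> hit
9 -> hit
3 -> hit
6 -> fault, evict 2, frames [9, 3, 6]
9 -> hit
2 -> fault, evict 3, frames [6, 9, 2]
6 -> hit
3 -> fault, evict 9, frames [2, 6, 3]
2 -> hit
6 -> hit
3 -> hit
2 -> hit
3 -> hit
2 -> hit

{2, 3, 6}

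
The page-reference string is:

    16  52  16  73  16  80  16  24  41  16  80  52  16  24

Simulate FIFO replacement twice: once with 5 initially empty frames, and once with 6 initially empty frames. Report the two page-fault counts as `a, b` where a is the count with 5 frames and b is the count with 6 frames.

5 frames: F F . F . F . F F F . F . . → 8 faults.
6 frames: F F . F . F . F F . . . . . → 6 faults.
6 < 8: adding a frame reduced faults, as is typical.

8, 6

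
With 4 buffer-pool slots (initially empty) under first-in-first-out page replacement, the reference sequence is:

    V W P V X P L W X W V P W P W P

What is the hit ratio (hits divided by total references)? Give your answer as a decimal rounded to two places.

V -> miss, frames {V}
W -> miss, frames {V,W}
P -> miss, frames {V,W,P}
V -> hit
X -> miss, frames {V,W,P,X}
P -> hit
L -> miss, evict V, frames {W,P,X,L}
W -> hit
X -> hit
W -> hit
V -> miss, evict W, frames {P,X,L,V}
P -> hit
W -> miss, evict P, frames {X,L,V,W}
P -> miss, evict X, frames {L,V,W,P}
W -> hit
P -> hit
Hits: 8 of 16 references → 8/16 = 0.5000.

0.50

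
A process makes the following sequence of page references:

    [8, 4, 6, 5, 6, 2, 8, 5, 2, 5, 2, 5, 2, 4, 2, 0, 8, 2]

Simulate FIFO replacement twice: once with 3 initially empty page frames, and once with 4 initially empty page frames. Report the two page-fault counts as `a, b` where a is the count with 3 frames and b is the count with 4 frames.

3 frames: F F F F . F F . . . . . . F . F . F → 9 faults.
4 frames: F F F F . F F . . . . . . F . F . . → 8 faults.
8 < 9: adding a frame reduced faults, as is typical.

9, 8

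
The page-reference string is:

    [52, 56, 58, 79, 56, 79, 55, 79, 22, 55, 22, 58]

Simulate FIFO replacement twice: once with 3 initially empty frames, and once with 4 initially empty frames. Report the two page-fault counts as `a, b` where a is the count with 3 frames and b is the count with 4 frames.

7, 6

3 frames: F F F F . . F . F . . F → 7 faults.
4 frames: F F F F . . F . F . . . → 6 faults.
6 < 7: adding a frame reduced faults, as is typical.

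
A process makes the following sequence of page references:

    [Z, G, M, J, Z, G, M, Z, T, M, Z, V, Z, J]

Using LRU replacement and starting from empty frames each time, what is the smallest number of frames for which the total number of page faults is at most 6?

6

f=1: 14 faults
f=2: 13 faults
f=3: 10 faults
f=4: 7 faults
f=5: 7 faults
f=6: 6 faults
Smallest f with faults ≤ 6 is 6.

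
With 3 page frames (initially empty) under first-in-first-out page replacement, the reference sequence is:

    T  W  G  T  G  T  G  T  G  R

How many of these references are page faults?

4

T → fault, frames (T)
W → fault, frames (T W)
G → fault, frames (T W G)
T → hit
G → hit
T → hit
G → hit
T → hit
G → hit
R → fault, evict T, frames (W G R)
Page faults: 4.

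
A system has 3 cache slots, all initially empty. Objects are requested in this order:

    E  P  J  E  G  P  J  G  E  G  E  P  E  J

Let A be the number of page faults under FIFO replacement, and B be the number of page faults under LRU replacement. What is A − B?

-2

Under FIFO: F F F . F . . . F . . F . F → 7 faults.
Under LRU: F F F . F F F . F . . F . F → 9 faults.
A − B = 7 − 9 = -2.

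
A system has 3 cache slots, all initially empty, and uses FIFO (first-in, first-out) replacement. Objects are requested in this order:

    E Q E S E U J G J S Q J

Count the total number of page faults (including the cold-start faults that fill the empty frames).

E: fault, frames [E]
Q: fault, frames [E, Q]
E: hit
S: fault, frames [E, Q, S]
E: hit
U: fault, evict E, frames [Q, S, U]
J: fault, evict Q, frames [S, U, J]
G: fault, evict S, frames [U, J, G]
J: hit
S: fault, evict U, frames [J, G, S]
Q: fault, evict J, frames [G, S, Q]
J: fault, evict G, frames [S, Q, J]
Page faults: 9.

9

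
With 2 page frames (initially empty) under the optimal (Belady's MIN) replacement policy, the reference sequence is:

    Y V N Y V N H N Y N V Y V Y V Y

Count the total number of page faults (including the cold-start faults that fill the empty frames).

Y → miss, frames {Y}
V → miss, frames {Y,V}
N → miss, evict V, frames {Y,N}
Y → hit
V → miss, evict Y, frames {N,V}
N → hit
H → miss, evict V, frames {N,H}
N → hit
Y → miss, evict H, frames {N,Y}
N → hit
V → miss, evict N, frames {Y,V}
Y → hit
V → hit
Y → hit
V → hit
Y → hit
Page faults: 7.

7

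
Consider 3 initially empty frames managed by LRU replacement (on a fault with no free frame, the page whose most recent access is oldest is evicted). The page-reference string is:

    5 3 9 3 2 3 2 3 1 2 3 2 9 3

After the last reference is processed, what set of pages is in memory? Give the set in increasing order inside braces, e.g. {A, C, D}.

5 → miss, frames {5}
3 → miss, frames {5,3}
9 → miss, frames {5,3,9}
3 → hit
2 → miss, evict 5, frames {9,3,2}
3 → hit
2 → hit
3 → hit
1 → miss, evict 9, frames {2,3,1}
2 → hit
3 → hit
2 → hit
9 → miss, evict 1, frames {3,2,9}
3 → hit

{2, 3, 9}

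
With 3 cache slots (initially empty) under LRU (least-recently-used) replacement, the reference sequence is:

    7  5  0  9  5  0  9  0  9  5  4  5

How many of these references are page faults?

7 -> miss, frames [7]
5 -> miss, frames [7, 5]
0 -> miss, frames [7, 5, 0]
9 -> miss, evict 7, frames [5, 0, 9]
5 -> hit
0 -> hit
9 -> hit
0 -> hit
9 -> hit
5 -> hit
4 -> miss, evict 0, frames [9, 5, 4]
5 -> hit
Page faults: 5.

5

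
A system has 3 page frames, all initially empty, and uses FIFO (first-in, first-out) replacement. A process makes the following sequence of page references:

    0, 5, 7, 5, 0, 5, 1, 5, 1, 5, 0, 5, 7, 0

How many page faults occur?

0: fault, frames (0)
5: fault, frames (0 5)
7: fault, frames (0 5 7)
5: hit
0: hit
5: hit
1: fault, evict 0, frames (5 7 1)
5: hit
1: hit
5: hit
0: fault, evict 5, frames (7 1 0)
5: fault, evict 7, frames (1 0 5)
7: fault, evict 1, frames (0 5 7)
0: hit
Page faults: 7.

7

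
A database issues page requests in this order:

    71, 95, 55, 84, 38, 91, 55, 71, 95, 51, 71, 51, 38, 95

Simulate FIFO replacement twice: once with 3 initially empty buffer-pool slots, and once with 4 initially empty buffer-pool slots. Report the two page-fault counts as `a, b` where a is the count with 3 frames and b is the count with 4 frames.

11, 10

3 frames: F F F F F F F F F F . . F . → 11 faults.
4 frames: F F F F F F . F F F . . F . → 10 faults.
10 < 11: adding a frame reduced faults, as is typical.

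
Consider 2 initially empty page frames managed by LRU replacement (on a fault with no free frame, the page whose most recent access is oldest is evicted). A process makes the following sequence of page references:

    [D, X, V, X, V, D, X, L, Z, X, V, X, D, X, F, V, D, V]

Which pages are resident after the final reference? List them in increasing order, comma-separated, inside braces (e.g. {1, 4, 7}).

D → fault, frames (D)
X → fault, frames (D X)
V → fault, evict D, frames (X V)
X → hit
V → hit
D → fault, evict X, frames (V D)
X → fault, evict V, frames (D X)
L → fault, evict D, frames (X L)
Z → fault, evict X, frames (L Z)
X → fault, evict L, frames (Z X)
V → fault, evict Z, frames (X V)
X → hit
D → fault, evict V, frames (X D)
X → hit
F → fault, evict D, frames (X F)
V → fault, evict X, frames (F V)
D → fault, evict F, frames (V D)
V → hit

{D, V}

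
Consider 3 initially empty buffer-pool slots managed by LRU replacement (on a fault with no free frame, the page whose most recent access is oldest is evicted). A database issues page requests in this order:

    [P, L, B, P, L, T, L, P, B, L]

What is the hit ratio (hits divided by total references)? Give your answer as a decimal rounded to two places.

0.50

P → miss, frames (P)
L → miss, frames (P L)
B → miss, frames (P L B)
P → hit
L → hit
T → miss, evict B, frames (P L T)
L → hit
P → hit
B → miss, evict T, frames (L P B)
L → hit
Hits: 5 of 10 references → 5/10 = 0.5000.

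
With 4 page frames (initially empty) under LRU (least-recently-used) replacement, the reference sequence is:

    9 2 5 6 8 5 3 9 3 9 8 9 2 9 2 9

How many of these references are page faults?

8

9 -> fault, frames {9}
2 -> fault, frames {9,2}
5 -> fault, frames {9,2,5}
6 -> fault, frames {9,2,5,6}
8 -> fault, evict 9, frames {2,5,6,8}
5 -> hit
3 -> fault, evict 2, frames {6,8,5,3}
9 -> fault, evict 6, frames {8,5,3,9}
3 -> hit
9 -> hit
8 -> hit
9 -> hit
2 -> fault, evict 5, frames {3,8,9,2}
9 -> hit
2 -> hit
9 -> hit
Page faults: 8.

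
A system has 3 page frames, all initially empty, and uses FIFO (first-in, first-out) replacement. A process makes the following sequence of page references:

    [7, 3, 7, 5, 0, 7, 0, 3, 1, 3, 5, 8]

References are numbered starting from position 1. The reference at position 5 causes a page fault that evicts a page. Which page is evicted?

7

pos 1: 7 → fault, frames (7)
pos 2: 3 → fault, frames (7 3)
pos 3: 7 → hit
pos 4: 5 → fault, frames (7 3 5)
pos 5: 0 → fault, evict 7, frames (3 5 0)
At position 5, page 7 is evicted.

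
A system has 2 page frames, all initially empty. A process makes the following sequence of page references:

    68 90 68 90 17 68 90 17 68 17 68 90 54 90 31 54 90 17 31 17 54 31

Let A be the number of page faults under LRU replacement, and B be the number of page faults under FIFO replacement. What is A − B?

Under LRU: F F . . F F F F F . . F F . F F F F F . F F → 16 faults.
Under FIFO: F F . . F F F F F . . F F . F . F F F . F . → 14 faults.
A − B = 16 − 14 = 2.

2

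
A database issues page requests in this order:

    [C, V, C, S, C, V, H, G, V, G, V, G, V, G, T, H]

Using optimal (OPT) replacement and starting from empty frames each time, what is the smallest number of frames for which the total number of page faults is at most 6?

3

f=1: 16 faults
f=2: 8 faults
f=3: 6 faults
f=4: 6 faults
f=5: 6 faults
f=6: 6 faults
Smallest f with faults ≤ 6 is 3.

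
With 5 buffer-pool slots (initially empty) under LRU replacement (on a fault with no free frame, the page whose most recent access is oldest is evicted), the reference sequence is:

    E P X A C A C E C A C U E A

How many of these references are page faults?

E -> miss, frames {E}
P -> miss, frames {E,P}
X -> miss, frames {E,P,X}
A -> miss, frames {E,P,X,A}
C -> miss, frames {E,P,X,A,C}
A -> hit
C -> hit
E -> hit
C -> hit
A -> hit
C -> hit
U -> miss, evict P, frames {X,E,A,C,U}
E -> hit
A -> hit
Page faults: 6.

6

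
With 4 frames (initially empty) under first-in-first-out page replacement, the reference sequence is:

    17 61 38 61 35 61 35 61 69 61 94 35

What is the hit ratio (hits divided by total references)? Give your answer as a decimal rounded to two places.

0.50

17 → fault, frames (17)
61 → fault, frames (17 61)
38 → fault, frames (17 61 38)
61 → hit
35 → fault, frames (17 61 38 35)
61 → hit
35 → hit
61 → hit
69 → fault, evict 17, frames (61 38 35 69)
61 → hit
94 → fault, evict 61, frames (38 35 69 94)
35 → hit
Hits: 6 of 12 references → 6/12 = 0.5000.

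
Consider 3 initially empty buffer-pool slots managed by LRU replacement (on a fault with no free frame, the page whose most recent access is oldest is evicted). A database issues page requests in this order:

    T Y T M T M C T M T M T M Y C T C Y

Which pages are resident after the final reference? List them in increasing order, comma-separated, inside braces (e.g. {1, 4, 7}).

T: fault, frames {T}
Y: fault, frames {T,Y}
T: hit
M: fault, frames {Y,T,M}
T: hit
M: hit
C: fault, evict Y, frames {T,M,C}
T: hit
M: hit
T: hit
M: hit
T: hit
M: hit
Y: fault, evict C, frames {T,M,Y}
C: fault, evict T, frames {M,Y,C}
T: fault, evict M, frames {Y,C,T}
C: hit
Y: hit

{C, T, Y}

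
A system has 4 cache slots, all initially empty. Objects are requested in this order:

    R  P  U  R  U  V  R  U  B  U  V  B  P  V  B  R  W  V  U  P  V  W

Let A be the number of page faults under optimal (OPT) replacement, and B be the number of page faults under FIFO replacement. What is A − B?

-3

Under OPT: F F F . . F . . F . . . . . . F F . . . . . → 7 faults.
Under FIFO: F F F . . F . . F . . . . . . F F . F F F . → 10 faults.
A − B = 7 − 10 = -3.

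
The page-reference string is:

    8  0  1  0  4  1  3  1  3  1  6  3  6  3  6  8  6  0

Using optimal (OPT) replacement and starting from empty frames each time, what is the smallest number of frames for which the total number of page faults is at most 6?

f=1: 18 faults
f=2: 8 faults
f=3: 7 faults
f=4: 6 faults
f=5: 6 faults
f=6: 6 faults
Smallest f with faults ≤ 6 is 4.

4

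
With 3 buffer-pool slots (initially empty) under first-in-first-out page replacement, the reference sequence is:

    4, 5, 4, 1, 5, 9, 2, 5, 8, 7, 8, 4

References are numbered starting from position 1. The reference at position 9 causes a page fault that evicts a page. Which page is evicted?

9

pos 1: 4: fault, frames [4]
pos 2: 5: fault, frames [4, 5]
pos 3: 4: hit
pos 4: 1: fault, frames [4, 5, 1]
pos 5: 5: hit
pos 6: 9: fault, evict 4, frames [5, 1, 9]
pos 7: 2: fault, evict 5, frames [1, 9, 2]
pos 8: 5: fault, evict 1, frames [9, 2, 5]
pos 9: 8: fault, evict 9, frames [2, 5, 8]
At position 9, page 9 is evicted.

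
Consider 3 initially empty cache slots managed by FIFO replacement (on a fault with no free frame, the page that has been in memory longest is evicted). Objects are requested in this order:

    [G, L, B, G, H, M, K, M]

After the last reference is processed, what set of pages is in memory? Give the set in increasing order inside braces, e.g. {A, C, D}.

G -> miss, frames (G)
L -> miss, frames (G L)
B -> miss, frames (G L B)
G -> hit
H -> miss, evict G, frames (L B H)
M -> miss, evict L, frames (B H M)
K -> miss, evict B, frames (H M K)
M -> hit

{H, K, M}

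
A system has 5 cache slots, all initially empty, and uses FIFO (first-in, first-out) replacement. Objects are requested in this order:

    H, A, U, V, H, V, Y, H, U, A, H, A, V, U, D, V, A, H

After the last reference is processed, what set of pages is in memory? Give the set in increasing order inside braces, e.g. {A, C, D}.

H -> miss, frames (H)
A -> miss, frames (H A)
U -> miss, frames (H A U)
V -> miss, frames (H A U V)
H -> hit
V -> hit
Y -> miss, frames (H A U V Y)
H -> hit
U -> hit
A -> hit
H -> hit
A -> hit
V -> hit
U -> hit
D -> miss, evict H, frames (A U V Y D)
V -> hit
A -> hit
H -> miss, evict A, frames (U V Y D H)

{D, H, U, V, Y}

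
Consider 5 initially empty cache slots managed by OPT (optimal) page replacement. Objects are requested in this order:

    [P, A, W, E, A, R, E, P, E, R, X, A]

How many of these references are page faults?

P -> fault, frames [P]
A -> fault, frames [P, A]
W -> fault, frames [P, A, W]
E -> fault, frames [P, A, W, E]
A -> hit
R -> fault, frames [P, A, W, E, R]
E -> hit
P -> hit
E -> hit
R -> hit
X -> fault, evict R, frames [P, A, W, E, X]
A -> hit
Page faults: 6.

6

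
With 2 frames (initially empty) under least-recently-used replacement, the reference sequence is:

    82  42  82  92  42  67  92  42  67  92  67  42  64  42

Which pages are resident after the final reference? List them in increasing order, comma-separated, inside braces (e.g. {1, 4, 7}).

82: fault, frames {82}
42: fault, frames {82,42}
82: hit
92: fault, evict 42, frames {82,92}
42: fault, evict 82, frames {92,42}
67: fault, evict 92, frames {42,67}
92: fault, evict 42, frames {67,92}
42: fault, evict 67, frames {92,42}
67: fault, evict 92, frames {42,67}
92: fault, evict 42, frames {67,92}
67: hit
42: fault, evict 92, frames {67,42}
64: fault, evict 67, frames {42,64}
42: hit

{42, 64}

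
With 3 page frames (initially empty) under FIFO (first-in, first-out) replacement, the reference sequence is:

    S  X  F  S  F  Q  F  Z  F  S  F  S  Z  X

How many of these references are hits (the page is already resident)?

6

S -> miss, frames {S}
X -> miss, frames {S,X}
F -> miss, frames {S,X,F}
S -> hit
F -> hit
Q -> miss, evict S, frames {X,F,Q}
F -> hit
Z -> miss, evict X, frames {F,Q,Z}
F -> hit
S -> miss, evict F, frames {Q,Z,S}
F -> miss, evict Q, frames {Z,S,F}
S -> hit
Z -> hit
X -> miss, evict Z, frames {S,F,X}
Hits: 6.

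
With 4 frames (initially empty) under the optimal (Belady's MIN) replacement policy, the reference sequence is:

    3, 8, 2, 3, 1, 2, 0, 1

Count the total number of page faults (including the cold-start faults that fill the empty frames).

5

3 → fault, frames (3)
8 → fault, frames (3 8)
2 → fault, frames (3 8 2)
3 → hit
1 → fault, frames (3 8 2 1)
2 → hit
0 → fault, evict 2, frames (3 8 1 0)
1 → hit
Page faults: 5.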